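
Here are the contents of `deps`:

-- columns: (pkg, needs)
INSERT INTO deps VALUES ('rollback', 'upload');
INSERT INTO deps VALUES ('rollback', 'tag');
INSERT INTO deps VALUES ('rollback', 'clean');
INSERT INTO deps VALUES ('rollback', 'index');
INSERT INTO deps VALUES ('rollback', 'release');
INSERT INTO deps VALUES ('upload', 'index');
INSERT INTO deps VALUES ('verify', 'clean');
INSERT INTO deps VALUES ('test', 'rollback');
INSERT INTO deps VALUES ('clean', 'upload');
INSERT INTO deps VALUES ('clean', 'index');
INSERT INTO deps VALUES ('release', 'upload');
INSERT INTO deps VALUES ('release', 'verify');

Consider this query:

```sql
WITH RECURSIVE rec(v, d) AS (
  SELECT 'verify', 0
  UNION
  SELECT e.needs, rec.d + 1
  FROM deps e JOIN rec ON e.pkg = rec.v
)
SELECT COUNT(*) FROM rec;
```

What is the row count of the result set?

Base: (verify, d=0).
Iteration 1: edges from {verify} -> (clean, d=1).
Iteration 2: edges from {clean} -> (index, d=2), (upload, d=2).
Iteration 3: edges from {index,upload} -> (index, d=3).
Iteration 4: no outgoing edges from {index}; recursion stops.
Total rows emitted: 5.

5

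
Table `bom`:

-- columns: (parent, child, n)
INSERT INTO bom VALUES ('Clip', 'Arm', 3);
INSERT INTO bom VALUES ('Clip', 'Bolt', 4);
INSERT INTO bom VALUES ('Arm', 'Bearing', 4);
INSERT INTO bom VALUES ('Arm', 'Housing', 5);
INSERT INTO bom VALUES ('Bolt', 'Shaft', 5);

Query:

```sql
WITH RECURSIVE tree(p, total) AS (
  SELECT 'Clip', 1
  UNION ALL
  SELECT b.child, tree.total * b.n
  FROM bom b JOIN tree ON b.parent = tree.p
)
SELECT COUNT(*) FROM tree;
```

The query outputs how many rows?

Base: (Clip, total=1).
Iteration 1: components of {Clip} -> Arm = 1*3 = 3, Bolt = 1*4 = 4.
Iteration 2: components of {Arm,Bolt} -> Bearing = 3*4 = 12, Housing = 3*5 = 15, Shaft = 4*5 = 20.
Iteration 3: no further components; recursion stops.
Total rows emitted: 6.

6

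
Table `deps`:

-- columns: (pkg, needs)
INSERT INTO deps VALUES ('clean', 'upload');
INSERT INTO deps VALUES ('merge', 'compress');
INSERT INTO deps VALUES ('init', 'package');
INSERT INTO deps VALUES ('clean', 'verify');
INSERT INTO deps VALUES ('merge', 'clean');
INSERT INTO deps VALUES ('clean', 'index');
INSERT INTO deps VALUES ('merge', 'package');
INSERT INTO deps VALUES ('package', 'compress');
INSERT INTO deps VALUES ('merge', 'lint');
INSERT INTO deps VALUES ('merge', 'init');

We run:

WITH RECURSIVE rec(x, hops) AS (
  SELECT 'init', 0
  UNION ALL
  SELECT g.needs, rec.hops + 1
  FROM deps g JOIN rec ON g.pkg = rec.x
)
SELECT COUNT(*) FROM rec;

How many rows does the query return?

Base: (init, hops=0).
Iteration 1: edges from {init} -> (package, hops=1).
Iteration 2: edges from {package} -> (compress, hops=2).
Iteration 3: no outgoing edges from {compress}; recursion stops.
Total rows emitted: 3.

3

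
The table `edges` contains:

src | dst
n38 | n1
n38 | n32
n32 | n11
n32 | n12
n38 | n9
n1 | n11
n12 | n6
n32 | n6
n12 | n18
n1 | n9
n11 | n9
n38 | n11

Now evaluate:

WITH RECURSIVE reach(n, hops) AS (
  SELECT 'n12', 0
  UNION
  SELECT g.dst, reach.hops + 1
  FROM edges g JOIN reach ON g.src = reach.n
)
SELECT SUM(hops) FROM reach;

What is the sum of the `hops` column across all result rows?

Base: (n12, hops=0).
Iteration 1: edges from {n12} -> (n18, hops=1), (n6, hops=1).
Iteration 2: no outgoing edges from {n18,n6}; recursion stops.
SUM(hops) = 0 + 1 + 1 = 2.

2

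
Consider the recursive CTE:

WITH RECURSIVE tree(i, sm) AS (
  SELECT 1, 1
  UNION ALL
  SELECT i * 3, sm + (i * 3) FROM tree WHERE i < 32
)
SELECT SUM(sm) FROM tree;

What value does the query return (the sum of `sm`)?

179

Base: i=1, sm=1.
Iteration 1: 1 < 32 holds -> i = 1 * 3 = 3, sm = 1 + 3 = 4.
Iteration 2: 3 < 32 holds -> i = 3 * 3 = 9, sm = 4 + 9 = 13.
Iteration 3: 9 < 32 holds -> i = 9 * 3 = 27, sm = 13 + 27 = 40.
Iteration 4: 27 < 32 holds -> i = 27 * 3 = 81, sm = 40 + 81 = 121.
Iteration 5: 81 < 32 fails; recursion stops.
SUM(sm) = 1 + 4 + 13 + 40 + 121 = 179.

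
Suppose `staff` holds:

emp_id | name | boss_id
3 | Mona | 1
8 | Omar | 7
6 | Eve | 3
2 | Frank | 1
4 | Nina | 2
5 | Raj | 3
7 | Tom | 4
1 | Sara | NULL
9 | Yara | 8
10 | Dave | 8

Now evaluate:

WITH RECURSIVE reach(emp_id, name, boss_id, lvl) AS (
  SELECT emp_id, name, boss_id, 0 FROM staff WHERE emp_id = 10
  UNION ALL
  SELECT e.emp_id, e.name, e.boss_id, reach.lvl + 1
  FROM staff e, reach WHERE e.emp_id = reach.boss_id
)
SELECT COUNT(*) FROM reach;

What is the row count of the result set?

6

Base: emp_id=10 (Dave), boss_id=8, lvl 0.
Iteration 1: join on emp_id=8 -> Omar (id 8, boss_id=7, lvl 1).
Iteration 2: join on emp_id=7 -> Tom (id 7, boss_id=4, lvl 2).
Iteration 3: join on emp_id=4 -> Nina (id 4, boss_id=2, lvl 3).
Iteration 4: join on emp_id=2 -> Frank (id 2, boss_id=1, lvl 4).
Iteration 5: join on emp_id=1 -> Sara (id 1, boss_id=NULL, lvl 5).
Iteration 6: boss_id is NULL; no match; recursion stops.
Total rows emitted: 6.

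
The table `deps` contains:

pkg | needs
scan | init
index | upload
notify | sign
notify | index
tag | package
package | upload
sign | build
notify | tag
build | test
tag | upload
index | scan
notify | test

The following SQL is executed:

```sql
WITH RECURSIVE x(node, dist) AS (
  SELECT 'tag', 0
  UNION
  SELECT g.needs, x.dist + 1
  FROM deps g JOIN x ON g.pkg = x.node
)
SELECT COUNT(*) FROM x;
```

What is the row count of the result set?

Base: (tag, dist=0).
Iteration 1: edges from {tag} -> (package, dist=1), (upload, dist=1).
Iteration 2: edges from {package,upload} -> (upload, dist=2).
Iteration 3: no outgoing edges from {upload}; recursion stops.
Total rows emitted: 4.

4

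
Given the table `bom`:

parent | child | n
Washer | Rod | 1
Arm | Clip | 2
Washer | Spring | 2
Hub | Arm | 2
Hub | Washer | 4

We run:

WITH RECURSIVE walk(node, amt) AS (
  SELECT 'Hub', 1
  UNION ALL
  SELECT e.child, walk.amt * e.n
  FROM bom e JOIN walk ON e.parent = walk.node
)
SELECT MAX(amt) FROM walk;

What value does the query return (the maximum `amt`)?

8

Base: (Hub, amt=1).
Iteration 1: components of {Hub} -> Arm = 1*2 = 2, Washer = 1*4 = 4.
Iteration 2: components of {Arm,Washer} -> Clip = 2*2 = 4, Rod = 4*1 = 4, Spring = 4*2 = 8.
Iteration 3: no further components; recursion stops.
amt values: 1, 2, 4, 4, 8, 4; the maximum is 8.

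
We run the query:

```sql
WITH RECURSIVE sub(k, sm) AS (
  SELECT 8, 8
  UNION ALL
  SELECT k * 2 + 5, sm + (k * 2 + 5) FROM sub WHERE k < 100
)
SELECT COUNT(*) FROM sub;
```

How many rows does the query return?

Base: k=8, sm=8.
Iteration 1: 8 < 100 holds -> k = 8 * 2 + 5 = 21, sm = 8 + 21 = 29.
Iteration 2: 21 < 100 holds -> k = 21 * 2 + 5 = 47, sm = 29 + 47 = 76.
Iteration 3: 47 < 100 holds -> k = 47 * 2 + 5 = 99, sm = 76 + 99 = 175.
Iteration 4: 99 < 100 holds -> k = 99 * 2 + 5 = 203, sm = 175 + 203 = 378.
Iteration 5: 203 < 100 fails; recursion stops.
Total rows emitted: 5.

5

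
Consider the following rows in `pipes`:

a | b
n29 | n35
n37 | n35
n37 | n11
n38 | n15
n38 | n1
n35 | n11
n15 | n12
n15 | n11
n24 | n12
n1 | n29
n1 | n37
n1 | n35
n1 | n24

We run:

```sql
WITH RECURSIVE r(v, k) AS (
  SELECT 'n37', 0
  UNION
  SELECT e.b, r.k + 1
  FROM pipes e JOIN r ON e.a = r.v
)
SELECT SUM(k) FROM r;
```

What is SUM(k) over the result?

Base: (n37, k=0).
Iteration 1: edges from {n37} -> (n11, k=1), (n35, k=1).
Iteration 2: edges from {n11,n35} -> (n11, k=2).
Iteration 3: no outgoing edges from {n11}; recursion stops.
SUM(k) = 0 + 1 + 1 + 2 = 4.

4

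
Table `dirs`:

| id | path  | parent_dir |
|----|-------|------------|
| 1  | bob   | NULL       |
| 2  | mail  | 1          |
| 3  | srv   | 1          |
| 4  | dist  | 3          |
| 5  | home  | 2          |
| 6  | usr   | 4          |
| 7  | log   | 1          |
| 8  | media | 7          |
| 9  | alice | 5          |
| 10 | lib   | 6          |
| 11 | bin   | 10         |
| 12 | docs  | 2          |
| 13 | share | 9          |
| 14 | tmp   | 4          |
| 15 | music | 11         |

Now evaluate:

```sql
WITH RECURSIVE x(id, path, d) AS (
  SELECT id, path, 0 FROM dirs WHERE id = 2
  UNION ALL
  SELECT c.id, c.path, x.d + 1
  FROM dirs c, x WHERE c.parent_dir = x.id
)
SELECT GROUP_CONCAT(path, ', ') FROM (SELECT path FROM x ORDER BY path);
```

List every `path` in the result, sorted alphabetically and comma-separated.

Base: id=2 (mail) at d 0.
Iteration 1: rows with parent_dir in {2} -> home (id 5, d 1), docs (id 12, d 1).
Iteration 2: rows with parent_dir in {5,12} -> alice (id 9, d 2).
Iteration 3: rows with parent_dir in {9} -> share (id 13, d 3).
Iteration 4: no rows with parent_dir in {13}; recursion stops.

alice, docs, home, mail, share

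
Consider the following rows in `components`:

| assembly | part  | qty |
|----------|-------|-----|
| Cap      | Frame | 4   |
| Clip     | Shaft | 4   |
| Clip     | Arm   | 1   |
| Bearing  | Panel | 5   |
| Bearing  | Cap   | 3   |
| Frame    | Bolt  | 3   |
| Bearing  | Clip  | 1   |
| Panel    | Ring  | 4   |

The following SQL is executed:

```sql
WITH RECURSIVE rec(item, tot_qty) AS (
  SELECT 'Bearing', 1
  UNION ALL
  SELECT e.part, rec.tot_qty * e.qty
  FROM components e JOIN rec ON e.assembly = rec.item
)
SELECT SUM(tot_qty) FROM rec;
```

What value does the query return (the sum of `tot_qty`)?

83

Base: (Bearing, tot_qty=1).
Iteration 1: components of {Bearing} -> Cap = 1*3 = 3, Clip = 1*1 = 1, Panel = 1*5 = 5.
Iteration 2: components of {Cap,Clip,Panel} -> Arm = 1*1 = 1, Frame = 3*4 = 12, Ring = 5*4 = 20, Shaft = 1*4 = 4.
Iteration 3: components of {Arm,Frame,Ring,Shaft} -> Bolt = 12*3 = 36.
Iteration 4: no further components; recursion stops.
SUM(tot_qty) = 1 + 5 + 1 + 3 + 20 + 4 + 1 + 12 + 36 = 83.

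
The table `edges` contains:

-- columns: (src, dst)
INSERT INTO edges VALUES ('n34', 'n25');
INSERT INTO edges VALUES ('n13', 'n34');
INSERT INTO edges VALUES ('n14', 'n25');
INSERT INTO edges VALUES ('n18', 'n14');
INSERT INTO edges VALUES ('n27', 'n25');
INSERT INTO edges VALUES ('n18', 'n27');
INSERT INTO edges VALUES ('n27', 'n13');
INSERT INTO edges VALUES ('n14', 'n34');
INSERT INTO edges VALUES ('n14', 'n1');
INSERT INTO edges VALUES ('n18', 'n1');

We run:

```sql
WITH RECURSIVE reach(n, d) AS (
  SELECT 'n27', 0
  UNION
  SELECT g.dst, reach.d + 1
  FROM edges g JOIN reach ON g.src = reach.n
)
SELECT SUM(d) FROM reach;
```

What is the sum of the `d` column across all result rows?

Base: (n27, d=0).
Iteration 1: edges from {n27} -> (n13, d=1), (n25, d=1).
Iteration 2: edges from {n13,n25} -> (n34, d=2).
Iteration 3: edges from {n34} -> (n25, d=3).
Iteration 4: no outgoing edges from {n25}; recursion stops.
SUM(d) = 0 + 1 + 1 + 2 + 3 = 7.

7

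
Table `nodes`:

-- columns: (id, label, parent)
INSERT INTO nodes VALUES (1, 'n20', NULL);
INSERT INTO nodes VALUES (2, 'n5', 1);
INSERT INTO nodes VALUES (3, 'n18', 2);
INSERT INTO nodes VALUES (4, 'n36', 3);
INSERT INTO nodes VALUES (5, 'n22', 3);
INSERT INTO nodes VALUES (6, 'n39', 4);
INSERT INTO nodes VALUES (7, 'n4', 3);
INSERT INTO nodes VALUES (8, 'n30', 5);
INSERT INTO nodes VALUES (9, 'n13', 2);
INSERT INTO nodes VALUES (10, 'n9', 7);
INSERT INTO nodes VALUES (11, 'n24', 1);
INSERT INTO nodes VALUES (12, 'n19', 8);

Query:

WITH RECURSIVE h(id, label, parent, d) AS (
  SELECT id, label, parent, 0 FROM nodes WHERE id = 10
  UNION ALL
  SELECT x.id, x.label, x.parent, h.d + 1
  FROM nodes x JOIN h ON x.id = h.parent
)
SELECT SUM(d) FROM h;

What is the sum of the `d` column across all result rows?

Base: id=10 (n9), parent=7, d 0.
Iteration 1: join on id=7 -> n4 (id 7, parent=3, d 1).
Iteration 2: join on id=3 -> n18 (id 3, parent=2, d 2).
Iteration 3: join on id=2 -> n5 (id 2, parent=1, d 3).
Iteration 4: join on id=1 -> n20 (id 1, parent=NULL, d 4).
Iteration 5: parent is NULL; no match; recursion stops.
SUM(d) = 0 + 1 + 2 + 3 + 4 = 10.

10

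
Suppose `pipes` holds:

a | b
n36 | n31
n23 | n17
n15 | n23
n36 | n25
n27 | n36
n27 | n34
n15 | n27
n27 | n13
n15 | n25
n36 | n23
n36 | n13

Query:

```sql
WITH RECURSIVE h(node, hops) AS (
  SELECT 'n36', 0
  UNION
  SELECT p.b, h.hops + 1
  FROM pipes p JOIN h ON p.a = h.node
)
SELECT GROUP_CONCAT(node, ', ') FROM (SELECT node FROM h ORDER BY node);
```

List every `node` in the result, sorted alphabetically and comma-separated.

Base: (n36, hops=0).
Iteration 1: edges from {n36} -> (n13, hops=1), (n23, hops=1), (n25, hops=1), (n31, hops=1).
Iteration 2: edges from {n13,n23,n25,n31} -> (n17, hops=2).
Iteration 3: no outgoing edges from {n17}; recursion stops.

n13, n17, n23, n25, n31, n36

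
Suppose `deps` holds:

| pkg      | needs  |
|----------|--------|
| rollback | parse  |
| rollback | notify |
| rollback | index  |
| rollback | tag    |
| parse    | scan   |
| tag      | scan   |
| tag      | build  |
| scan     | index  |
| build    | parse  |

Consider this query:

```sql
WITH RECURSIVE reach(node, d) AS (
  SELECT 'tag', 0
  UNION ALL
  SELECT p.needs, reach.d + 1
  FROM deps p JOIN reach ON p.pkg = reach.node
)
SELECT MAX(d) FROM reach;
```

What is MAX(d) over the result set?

Base: (tag, d=0).
Iteration 1: edges from {tag} -> (build, d=1), (scan, d=1).
Iteration 2: edges from {build,scan} -> (index, d=2), (parse, d=2).
Iteration 3: edges from {index,parse} -> (scan, d=3).
Iteration 4: edges from {scan} -> (index, d=4).
Iteration 5: no outgoing edges from {index}; recursion stops.
d values: 0, 1, 1, 2, 2, 3, 4; the maximum is 4.

4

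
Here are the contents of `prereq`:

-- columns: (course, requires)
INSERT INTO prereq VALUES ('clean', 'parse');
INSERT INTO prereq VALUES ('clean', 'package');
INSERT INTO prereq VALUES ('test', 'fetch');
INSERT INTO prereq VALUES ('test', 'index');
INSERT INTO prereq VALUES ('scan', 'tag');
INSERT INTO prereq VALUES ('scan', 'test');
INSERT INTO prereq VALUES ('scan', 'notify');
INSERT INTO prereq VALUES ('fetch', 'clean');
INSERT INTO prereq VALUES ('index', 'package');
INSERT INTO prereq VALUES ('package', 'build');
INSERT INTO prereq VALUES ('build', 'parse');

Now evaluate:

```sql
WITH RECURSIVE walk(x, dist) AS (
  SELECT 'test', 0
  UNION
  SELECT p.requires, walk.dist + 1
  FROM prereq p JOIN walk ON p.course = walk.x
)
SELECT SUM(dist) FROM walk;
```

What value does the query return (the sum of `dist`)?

Base: (test, dist=0).
Iteration 1: edges from {test} -> (fetch, dist=1), (index, dist=1).
Iteration 2: edges from {fetch,index} -> (clean, dist=2), (package, dist=2).
Iteration 3: edges from {clean,package} -> (build, dist=3), (package, dist=3), (parse, dist=3).
Iteration 4: edges from {build,package,parse} -> (build, dist=4), (parse, dist=4).
Iteration 5: edges from {build,parse} -> (parse, dist=5).
Iteration 6: no outgoing edges from {parse}; recursion stops.
SUM(dist) = 0 + 1 + 1 + 2 + 2 + 3 + 3 + 3 + 4 + 4 + 5 = 28.

28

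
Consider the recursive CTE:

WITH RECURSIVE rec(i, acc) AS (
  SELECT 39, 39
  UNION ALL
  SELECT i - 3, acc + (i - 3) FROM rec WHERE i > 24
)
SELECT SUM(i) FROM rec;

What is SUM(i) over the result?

189

Base: i=39, acc=39.
Iteration 1: 39 > 24 holds -> i = 39 - 3 = 36, acc = 39 + 36 = 75.
Iteration 2: 36 > 24 holds -> i = 36 - 3 = 33, acc = 75 + 33 = 108.
Iteration 3: 33 > 24 holds -> i = 33 - 3 = 30, acc = 108 + 30 = 138.
Iteration 4: 30 > 24 holds -> i = 30 - 3 = 27, acc = 138 + 27 = 165.
Iteration 5: 27 > 24 holds -> i = 27 - 3 = 24, acc = 165 + 24 = 189.
Iteration 6: 24 > 24 fails; recursion stops.
SUM(i) = 39 + 36 + 33 + 30 + 27 + 24 = 189.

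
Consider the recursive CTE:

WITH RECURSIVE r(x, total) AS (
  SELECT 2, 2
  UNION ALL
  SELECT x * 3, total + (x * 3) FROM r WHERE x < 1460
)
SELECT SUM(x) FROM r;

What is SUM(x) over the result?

Base: x=2, total=2.
Iteration 1: 2 < 1460 holds -> x = 2 * 3 = 6, total = 2 + 6 = 8.
Iteration 2: 6 < 1460 holds -> x = 6 * 3 = 18, total = 8 + 18 = 26.
Iteration 3: 18 < 1460 holds -> x = 18 * 3 = 54, total = 26 + 54 = 80.
Iteration 4: 54 < 1460 holds -> x = 54 * 3 = 162, total = 80 + 162 = 242.
Iteration 5: 162 < 1460 holds -> x = 162 * 3 = 486, total = 242 + 486 = 728.
Iteration 6: 486 < 1460 holds -> x = 486 * 3 = 1458, total = 728 + 1458 = 2186.
Iteration 7: 1458 < 1460 holds -> x = 1458 * 3 = 4374, total = 2186 + 4374 = 6560.
Iteration 8: 4374 < 1460 fails; recursion stops.
SUM(x) = 2 + 6 + 18 + 54 + 162 + 486 + 1458 + 4374 = 6560.

6560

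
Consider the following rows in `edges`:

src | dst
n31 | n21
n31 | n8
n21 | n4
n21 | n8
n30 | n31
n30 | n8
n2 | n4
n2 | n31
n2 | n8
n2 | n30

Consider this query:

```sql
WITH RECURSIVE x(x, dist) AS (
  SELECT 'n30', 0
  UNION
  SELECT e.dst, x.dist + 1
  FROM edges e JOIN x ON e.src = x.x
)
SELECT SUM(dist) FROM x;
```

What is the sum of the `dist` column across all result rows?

12

Base: (n30, dist=0).
Iteration 1: edges from {n30} -> (n31, dist=1), (n8, dist=1).
Iteration 2: edges from {n31,n8} -> (n21, dist=2), (n8, dist=2).
Iteration 3: edges from {n21,n8} -> (n4, dist=3), (n8, dist=3).
Iteration 4: no outgoing edges from {n4,n8}; recursion stops.
SUM(dist) = 0 + 1 + 1 + 2 + 2 + 3 + 3 = 12.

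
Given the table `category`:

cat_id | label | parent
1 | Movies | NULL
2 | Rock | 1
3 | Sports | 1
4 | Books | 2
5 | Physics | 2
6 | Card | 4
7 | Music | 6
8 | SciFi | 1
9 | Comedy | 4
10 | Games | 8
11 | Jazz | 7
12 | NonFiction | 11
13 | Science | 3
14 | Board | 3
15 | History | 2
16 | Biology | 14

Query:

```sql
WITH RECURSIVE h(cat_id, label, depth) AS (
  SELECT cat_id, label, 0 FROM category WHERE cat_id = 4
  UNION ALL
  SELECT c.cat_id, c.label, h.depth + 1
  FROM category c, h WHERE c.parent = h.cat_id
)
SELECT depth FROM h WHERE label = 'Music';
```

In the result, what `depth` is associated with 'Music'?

2

Base: cat_id=4 (Books) at depth 0.
Iteration 1: rows with parent in {4} -> Card (id 6, depth 1), Comedy (id 9, depth 1).
Iteration 2: rows with parent in {6,9} -> Music (id 7, depth 2).
Iteration 3: rows with parent in {7} -> Jazz (id 11, depth 3).
Iteration 4: rows with parent in {11} -> NonFiction (id 12, depth 4).
Iteration 5: no rows with parent in {12}; recursion stops.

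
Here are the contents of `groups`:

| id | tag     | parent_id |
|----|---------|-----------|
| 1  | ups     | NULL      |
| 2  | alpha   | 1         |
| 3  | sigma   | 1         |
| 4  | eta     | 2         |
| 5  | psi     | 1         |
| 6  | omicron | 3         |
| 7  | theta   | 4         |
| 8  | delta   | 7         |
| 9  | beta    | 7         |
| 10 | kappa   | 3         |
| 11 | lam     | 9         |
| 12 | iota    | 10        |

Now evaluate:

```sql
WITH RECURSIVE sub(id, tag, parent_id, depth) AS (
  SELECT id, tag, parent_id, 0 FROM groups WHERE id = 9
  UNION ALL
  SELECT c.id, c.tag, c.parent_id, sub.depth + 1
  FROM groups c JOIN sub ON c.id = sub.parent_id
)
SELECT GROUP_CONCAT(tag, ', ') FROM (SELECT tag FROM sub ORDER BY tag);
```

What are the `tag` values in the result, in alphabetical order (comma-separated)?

alpha, beta, eta, theta, ups

Base: id=9 (beta), parent_id=7, depth 0.
Iteration 1: join on id=7 -> theta (id 7, parent_id=4, depth 1).
Iteration 2: join on id=4 -> eta (id 4, parent_id=2, depth 2).
Iteration 3: join on id=2 -> alpha (id 2, parent_id=1, depth 3).
Iteration 4: join on id=1 -> ups (id 1, parent_id=NULL, depth 4).
Iteration 5: parent_id is NULL; no match; recursion stops.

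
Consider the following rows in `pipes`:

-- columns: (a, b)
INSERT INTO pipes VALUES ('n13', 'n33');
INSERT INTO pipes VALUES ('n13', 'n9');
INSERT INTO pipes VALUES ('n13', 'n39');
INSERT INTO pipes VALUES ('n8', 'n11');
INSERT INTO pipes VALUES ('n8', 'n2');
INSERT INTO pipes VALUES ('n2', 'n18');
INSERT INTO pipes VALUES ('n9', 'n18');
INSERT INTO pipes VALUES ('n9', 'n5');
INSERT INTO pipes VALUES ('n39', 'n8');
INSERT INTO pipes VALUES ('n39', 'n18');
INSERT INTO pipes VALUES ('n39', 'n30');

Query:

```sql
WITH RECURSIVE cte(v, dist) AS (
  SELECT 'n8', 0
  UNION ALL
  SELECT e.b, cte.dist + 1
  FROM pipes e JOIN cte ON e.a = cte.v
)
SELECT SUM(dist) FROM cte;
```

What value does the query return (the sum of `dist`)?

Base: (n8, dist=0).
Iteration 1: edges from {n8} -> (n11, dist=1), (n2, dist=1).
Iteration 2: edges from {n11,n2} -> (n18, dist=2).
Iteration 3: no outgoing edges from {n18}; recursion stops.
SUM(dist) = 0 + 1 + 1 + 2 = 4.

4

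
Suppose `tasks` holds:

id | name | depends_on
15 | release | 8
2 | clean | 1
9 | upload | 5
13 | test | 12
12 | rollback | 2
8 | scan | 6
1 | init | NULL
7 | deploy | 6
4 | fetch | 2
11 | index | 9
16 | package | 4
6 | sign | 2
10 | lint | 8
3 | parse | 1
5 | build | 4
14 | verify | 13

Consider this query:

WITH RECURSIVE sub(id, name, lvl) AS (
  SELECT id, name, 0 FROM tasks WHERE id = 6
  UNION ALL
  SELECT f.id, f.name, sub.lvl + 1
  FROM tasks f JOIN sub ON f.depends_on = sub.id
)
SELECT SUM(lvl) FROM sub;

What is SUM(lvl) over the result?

Base: id=6 (sign) at lvl 0.
Iteration 1: rows with depends_on in {6} -> deploy (id 7, lvl 1), scan (id 8, lvl 1).
Iteration 2: rows with depends_on in {7,8} -> lint (id 10, lvl 2), release (id 15, lvl 2).
Iteration 3: no rows with depends_on in {10,15}; recursion stops.
SUM(lvl) = 0 + 1 + 1 + 2 + 2 = 6.

6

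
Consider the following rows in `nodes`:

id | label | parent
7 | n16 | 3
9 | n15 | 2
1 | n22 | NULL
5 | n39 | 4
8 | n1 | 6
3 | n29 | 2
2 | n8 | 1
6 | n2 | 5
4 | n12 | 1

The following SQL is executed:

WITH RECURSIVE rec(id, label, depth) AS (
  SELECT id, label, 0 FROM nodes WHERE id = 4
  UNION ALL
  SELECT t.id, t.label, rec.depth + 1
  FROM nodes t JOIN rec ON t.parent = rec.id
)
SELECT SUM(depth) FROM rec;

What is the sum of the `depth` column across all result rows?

Base: id=4 (n12) at depth 0.
Iteration 1: rows with parent in {4} -> n39 (id 5, depth 1).
Iteration 2: rows with parent in {5} -> n2 (id 6, depth 2).
Iteration 3: rows with parent in {6} -> n1 (id 8, depth 3).
Iteration 4: no rows with parent in {8}; recursion stops.
SUM(depth) = 0 + 1 + 2 + 3 = 6.

6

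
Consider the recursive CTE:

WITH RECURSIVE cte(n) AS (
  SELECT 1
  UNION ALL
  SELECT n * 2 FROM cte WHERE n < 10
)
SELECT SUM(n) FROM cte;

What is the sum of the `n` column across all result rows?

31

Base: n=1.
Iteration 1: 1 < 10 holds -> n = 1 * 2 = 2.
Iteration 2: 2 < 10 holds -> n = 2 * 2 = 4.
Iteration 3: 4 < 10 holds -> n = 4 * 2 = 8.
Iteration 4: 8 < 10 holds -> n = 8 * 2 = 16.
Iteration 5: 16 < 10 fails; recursion stops.
SUM(n) = 1 + 2 + 4 + 8 + 16 = 31.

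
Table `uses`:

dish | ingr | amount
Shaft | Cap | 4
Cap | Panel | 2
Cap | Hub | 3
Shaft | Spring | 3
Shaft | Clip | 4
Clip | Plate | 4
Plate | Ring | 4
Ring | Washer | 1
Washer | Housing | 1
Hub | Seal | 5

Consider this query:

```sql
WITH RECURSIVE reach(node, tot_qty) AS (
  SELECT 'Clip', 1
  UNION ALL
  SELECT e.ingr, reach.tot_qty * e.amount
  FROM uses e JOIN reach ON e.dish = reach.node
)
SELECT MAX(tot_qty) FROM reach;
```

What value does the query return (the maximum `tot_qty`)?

Base: (Clip, tot_qty=1).
Iteration 1: components of {Clip} -> Plate = 1*4 = 4.
Iteration 2: components of {Plate} -> Ring = 4*4 = 16.
Iteration 3: components of {Ring} -> Washer = 16*1 = 16.
Iteration 4: components of {Washer} -> Housing = 16*1 = 16.
Iteration 5: no further components; recursion stops.
tot_qty values: 1, 4, 16, 16, 16; the maximum is 16.

16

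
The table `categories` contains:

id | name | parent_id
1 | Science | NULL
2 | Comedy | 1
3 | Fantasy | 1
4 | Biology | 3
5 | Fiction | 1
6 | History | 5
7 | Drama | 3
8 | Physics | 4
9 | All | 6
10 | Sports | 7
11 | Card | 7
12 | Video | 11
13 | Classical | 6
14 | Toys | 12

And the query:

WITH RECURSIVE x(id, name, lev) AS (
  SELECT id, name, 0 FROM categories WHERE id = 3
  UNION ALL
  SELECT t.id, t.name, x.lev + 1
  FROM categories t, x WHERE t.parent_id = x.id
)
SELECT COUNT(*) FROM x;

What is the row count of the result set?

8

Base: id=3 (Fantasy) at lev 0.
Iteration 1: rows with parent_id in {3} -> Biology (id 4, lev 1), Drama (id 7, lev 1).
Iteration 2: rows with parent_id in {4,7} -> Physics (id 8, lev 2), Sports (id 10, lev 2), Card (id 11, lev 2).
Iteration 3: rows with parent_id in {8,10,11} -> Video (id 12, lev 3).
Iteration 4: rows with parent_id in {12} -> Toys (id 14, lev 4).
Iteration 5: no rows with parent_id in {14}; recursion stops.
Total rows emitted: 8.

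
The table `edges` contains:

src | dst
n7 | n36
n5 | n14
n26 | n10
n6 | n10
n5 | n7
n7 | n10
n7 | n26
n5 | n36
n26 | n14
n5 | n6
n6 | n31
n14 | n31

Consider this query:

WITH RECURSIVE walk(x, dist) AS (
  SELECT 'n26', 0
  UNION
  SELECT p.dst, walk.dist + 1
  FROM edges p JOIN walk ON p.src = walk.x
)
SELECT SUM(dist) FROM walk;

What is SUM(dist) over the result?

4

Base: (n26, dist=0).
Iteration 1: edges from {n26} -> (n10, dist=1), (n14, dist=1).
Iteration 2: edges from {n10,n14} -> (n31, dist=2).
Iteration 3: no outgoing edges from {n31}; recursion stops.
SUM(dist) = 0 + 1 + 1 + 2 = 4.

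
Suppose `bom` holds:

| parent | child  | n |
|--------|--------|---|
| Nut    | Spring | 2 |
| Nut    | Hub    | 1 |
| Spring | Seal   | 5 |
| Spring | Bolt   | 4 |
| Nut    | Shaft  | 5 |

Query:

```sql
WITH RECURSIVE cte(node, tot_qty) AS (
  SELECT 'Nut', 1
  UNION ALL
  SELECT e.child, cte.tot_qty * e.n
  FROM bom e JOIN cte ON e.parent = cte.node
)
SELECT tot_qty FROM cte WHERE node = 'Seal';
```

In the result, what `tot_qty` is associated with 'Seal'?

10

Base: (Nut, tot_qty=1).
Iteration 1: components of {Nut} -> Hub = 1*1 = 1, Shaft = 1*5 = 5, Spring = 1*2 = 2.
Iteration 2: components of {Hub,Shaft,Spring} -> Bolt = 2*4 = 8, Seal = 2*5 = 10.
Iteration 3: no further components; recursion stops.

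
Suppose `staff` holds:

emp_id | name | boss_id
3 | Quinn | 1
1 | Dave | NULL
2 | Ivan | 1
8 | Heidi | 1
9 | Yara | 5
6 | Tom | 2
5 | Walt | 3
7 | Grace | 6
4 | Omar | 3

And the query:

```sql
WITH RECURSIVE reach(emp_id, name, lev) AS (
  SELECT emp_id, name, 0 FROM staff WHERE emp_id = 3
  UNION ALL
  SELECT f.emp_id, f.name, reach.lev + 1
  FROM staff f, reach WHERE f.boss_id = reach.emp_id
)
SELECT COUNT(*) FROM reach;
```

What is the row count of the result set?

Base: emp_id=3 (Quinn) at lev 0.
Iteration 1: rows with boss_id in {3} -> Omar (id 4, lev 1), Walt (id 5, lev 1).
Iteration 2: rows with boss_id in {4,5} -> Yara (id 9, lev 2).
Iteration 3: no rows with boss_id in {9}; recursion stops.
Total rows emitted: 4.

4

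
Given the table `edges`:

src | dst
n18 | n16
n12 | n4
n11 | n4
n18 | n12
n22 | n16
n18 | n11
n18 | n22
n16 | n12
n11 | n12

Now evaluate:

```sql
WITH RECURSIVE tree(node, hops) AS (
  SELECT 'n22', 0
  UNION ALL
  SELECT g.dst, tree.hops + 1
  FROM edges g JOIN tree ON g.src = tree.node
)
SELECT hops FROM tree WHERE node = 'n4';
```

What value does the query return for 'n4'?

3

Base: (n22, hops=0).
Iteration 1: edges from {n22} -> (n16, hops=1).
Iteration 2: edges from {n16} -> (n12, hops=2).
Iteration 3: edges from {n12} -> (n4, hops=3).
Iteration 4: no outgoing edges from {n4}; recursion stops.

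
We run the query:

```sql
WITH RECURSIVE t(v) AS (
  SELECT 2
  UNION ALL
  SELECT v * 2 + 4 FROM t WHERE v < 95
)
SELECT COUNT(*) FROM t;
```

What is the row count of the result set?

6

Base: v=2.
Iteration 1: 2 < 95 holds -> v = 2 * 2 + 4 = 8.
Iteration 2: 8 < 95 holds -> v = 8 * 2 + 4 = 20.
Iteration 3: 20 < 95 holds -> v = 20 * 2 + 4 = 44.
Iteration 4: 44 < 95 holds -> v = 44 * 2 + 4 = 92.
Iteration 5: 92 < 95 holds -> v = 92 * 2 + 4 = 188.
Iteration 6: 188 < 95 fails; recursion stops.
Total rows emitted: 6.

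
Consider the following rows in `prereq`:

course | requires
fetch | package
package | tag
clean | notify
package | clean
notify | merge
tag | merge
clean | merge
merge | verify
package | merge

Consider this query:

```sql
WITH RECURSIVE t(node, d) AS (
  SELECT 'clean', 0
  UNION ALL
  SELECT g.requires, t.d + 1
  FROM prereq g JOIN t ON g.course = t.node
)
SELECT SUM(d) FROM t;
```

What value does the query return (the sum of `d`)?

Base: (clean, d=0).
Iteration 1: edges from {clean} -> (merge, d=1), (notify, d=1).
Iteration 2: edges from {merge,notify} -> (merge, d=2), (verify, d=2).
Iteration 3: edges from {merge,verify} -> (verify, d=3).
Iteration 4: no outgoing edges from {verify}; recursion stops.
SUM(d) = 0 + 1 + 1 + 2 + 2 + 3 = 9.

9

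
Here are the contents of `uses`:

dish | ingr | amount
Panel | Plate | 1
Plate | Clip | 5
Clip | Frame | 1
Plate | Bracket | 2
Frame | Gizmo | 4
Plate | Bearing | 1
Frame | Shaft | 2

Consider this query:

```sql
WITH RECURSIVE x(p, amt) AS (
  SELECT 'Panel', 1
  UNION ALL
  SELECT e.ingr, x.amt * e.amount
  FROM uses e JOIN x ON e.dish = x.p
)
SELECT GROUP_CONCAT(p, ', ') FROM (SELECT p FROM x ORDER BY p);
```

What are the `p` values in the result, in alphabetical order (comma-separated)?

Base: (Panel, amt=1).
Iteration 1: components of {Panel} -> Plate = 1*1 = 1.
Iteration 2: components of {Plate} -> Bearing = 1*1 = 1, Bracket = 1*2 = 2, Clip = 1*5 = 5.
Iteration 3: components of {Bearing,Bracket,Clip} -> Frame = 5*1 = 5.
Iteration 4: components of {Frame} -> Gizmo = 5*4 = 20, Shaft = 5*2 = 10.
Iteration 5: no further components; recursion stops.

Bearing, Bracket, Clip, Frame, Gizmo, Panel, Plate, Shaft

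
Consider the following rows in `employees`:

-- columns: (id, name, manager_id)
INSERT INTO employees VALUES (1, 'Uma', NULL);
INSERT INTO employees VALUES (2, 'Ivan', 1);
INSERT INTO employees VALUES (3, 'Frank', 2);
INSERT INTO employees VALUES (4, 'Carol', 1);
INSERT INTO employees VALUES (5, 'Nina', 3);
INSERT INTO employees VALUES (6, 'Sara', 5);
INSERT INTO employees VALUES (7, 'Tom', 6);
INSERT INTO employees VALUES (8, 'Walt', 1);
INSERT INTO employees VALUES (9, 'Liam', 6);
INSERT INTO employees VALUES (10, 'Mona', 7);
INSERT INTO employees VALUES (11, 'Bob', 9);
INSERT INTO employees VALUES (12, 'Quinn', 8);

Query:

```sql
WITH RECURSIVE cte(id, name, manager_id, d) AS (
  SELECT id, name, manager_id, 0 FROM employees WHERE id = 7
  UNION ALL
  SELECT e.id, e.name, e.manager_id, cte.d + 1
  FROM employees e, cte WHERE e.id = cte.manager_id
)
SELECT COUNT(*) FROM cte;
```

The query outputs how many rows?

6

Base: id=7 (Tom), manager_id=6, d 0.
Iteration 1: join on id=6 -> Sara (id 6, manager_id=5, d 1).
Iteration 2: join on id=5 -> Nina (id 5, manager_id=3, d 2).
Iteration 3: join on id=3 -> Frank (id 3, manager_id=2, d 3).
Iteration 4: join on id=2 -> Ivan (id 2, manager_id=1, d 4).
Iteration 5: join on id=1 -> Uma (id 1, manager_id=NULL, d 5).
Iteration 6: manager_id is NULL; no match; recursion stops.
Total rows emitted: 6.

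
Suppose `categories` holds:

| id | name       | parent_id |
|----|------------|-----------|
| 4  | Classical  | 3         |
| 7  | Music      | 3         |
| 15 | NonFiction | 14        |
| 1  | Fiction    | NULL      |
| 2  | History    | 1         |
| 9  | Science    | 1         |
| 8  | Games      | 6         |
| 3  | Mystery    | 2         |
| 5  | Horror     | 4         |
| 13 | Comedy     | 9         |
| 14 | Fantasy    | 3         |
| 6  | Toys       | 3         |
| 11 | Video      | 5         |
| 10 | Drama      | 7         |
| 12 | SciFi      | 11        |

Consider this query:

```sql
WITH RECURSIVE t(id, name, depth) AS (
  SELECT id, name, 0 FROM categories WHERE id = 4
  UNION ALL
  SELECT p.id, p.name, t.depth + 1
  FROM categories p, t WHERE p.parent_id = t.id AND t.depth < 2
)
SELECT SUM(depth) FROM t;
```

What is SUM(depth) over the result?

3

Base: id=4 (Classical) at depth 0.
Iteration 1: rows with parent_id in {4} -> Horror (id 5, depth 1).
Iteration 2: rows with parent_id in {5} -> Video (id 11, depth 2).
Iteration 3: depth < 2 fails for all current rows; recursion stops.
SUM(depth) = 0 + 1 + 2 = 3.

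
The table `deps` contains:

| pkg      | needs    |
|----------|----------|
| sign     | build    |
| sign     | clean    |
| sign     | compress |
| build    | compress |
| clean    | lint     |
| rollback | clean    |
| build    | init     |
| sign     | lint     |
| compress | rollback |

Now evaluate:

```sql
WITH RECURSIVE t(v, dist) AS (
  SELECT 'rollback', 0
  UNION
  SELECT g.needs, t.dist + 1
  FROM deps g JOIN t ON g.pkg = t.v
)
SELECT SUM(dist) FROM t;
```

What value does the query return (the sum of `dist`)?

Base: (rollback, dist=0).
Iteration 1: edges from {rollback} -> (clean, dist=1).
Iteration 2: edges from {clean} -> (lint, dist=2).
Iteration 3: no outgoing edges from {lint}; recursion stops.
SUM(dist) = 0 + 1 + 2 = 3.

3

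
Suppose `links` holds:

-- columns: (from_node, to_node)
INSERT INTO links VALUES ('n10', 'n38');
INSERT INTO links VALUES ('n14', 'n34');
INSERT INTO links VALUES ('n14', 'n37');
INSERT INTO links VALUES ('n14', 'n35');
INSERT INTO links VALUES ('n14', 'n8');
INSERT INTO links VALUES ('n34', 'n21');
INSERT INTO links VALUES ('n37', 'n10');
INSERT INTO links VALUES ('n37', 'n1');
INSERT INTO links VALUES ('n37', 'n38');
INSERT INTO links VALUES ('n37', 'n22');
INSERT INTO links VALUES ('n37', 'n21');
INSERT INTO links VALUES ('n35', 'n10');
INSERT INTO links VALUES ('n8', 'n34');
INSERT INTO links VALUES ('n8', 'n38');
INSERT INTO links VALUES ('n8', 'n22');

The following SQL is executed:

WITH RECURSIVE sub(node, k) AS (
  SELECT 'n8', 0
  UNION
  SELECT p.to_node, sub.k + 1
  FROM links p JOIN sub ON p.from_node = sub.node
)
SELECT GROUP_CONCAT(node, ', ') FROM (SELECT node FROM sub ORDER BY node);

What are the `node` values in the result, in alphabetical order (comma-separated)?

Base: (n8, k=0).
Iteration 1: edges from {n8} -> (n22, k=1), (n34, k=1), (n38, k=1).
Iteration 2: edges from {n22,n34,n38} -> (n21, k=2).
Iteration 3: no outgoing edges from {n21}; recursion stops.

n21, n22, n34, n38, n8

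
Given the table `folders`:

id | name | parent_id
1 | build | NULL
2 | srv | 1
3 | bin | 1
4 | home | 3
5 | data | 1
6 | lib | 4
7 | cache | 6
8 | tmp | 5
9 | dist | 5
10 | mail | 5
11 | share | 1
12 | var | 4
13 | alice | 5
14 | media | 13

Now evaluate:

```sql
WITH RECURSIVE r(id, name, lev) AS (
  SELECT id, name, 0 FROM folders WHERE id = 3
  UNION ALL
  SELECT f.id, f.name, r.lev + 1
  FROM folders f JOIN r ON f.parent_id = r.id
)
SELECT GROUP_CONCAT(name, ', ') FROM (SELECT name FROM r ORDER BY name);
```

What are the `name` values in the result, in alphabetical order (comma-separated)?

bin, cache, home, lib, var

Base: id=3 (bin) at lev 0.
Iteration 1: rows with parent_id in {3} -> home (id 4, lev 1).
Iteration 2: rows with parent_id in {4} -> lib (id 6, lev 2), var (id 12, lev 2).
Iteration 3: rows with parent_id in {6,12} -> cache (id 7, lev 3).
Iteration 4: no rows with parent_id in {7}; recursion stops.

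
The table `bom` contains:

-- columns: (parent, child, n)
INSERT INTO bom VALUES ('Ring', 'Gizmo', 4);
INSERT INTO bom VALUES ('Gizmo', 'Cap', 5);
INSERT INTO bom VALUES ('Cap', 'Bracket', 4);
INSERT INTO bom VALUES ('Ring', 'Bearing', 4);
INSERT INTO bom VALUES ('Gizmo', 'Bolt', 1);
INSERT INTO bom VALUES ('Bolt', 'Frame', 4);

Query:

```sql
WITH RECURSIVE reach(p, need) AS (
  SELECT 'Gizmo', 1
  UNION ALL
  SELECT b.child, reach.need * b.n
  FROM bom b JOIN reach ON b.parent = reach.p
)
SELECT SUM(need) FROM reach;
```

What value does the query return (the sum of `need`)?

Base: (Gizmo, need=1).
Iteration 1: components of {Gizmo} -> Bolt = 1*1 = 1, Cap = 1*5 = 5.
Iteration 2: components of {Bolt,Cap} -> Bracket = 5*4 = 20, Frame = 1*4 = 4.
Iteration 3: no further components; recursion stops.
SUM(need) = 1 + 1 + 5 + 4 + 20 = 31.

31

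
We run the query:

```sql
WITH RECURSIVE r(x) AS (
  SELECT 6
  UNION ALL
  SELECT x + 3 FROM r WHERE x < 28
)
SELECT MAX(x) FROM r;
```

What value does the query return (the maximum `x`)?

30

Base: x=6.
Iteration 1: 6 < 28 holds -> x = 6 + 3 = 9.
Iteration 2: 9 < 28 holds -> x = 9 + 3 = 12.
Iteration 3: 12 < 28 holds -> x = 12 + 3 = 15.
Iteration 4: 15 < 28 holds -> x = 15 + 3 = 18.
Iteration 5: 18 < 28 holds -> x = 18 + 3 = 21.
Iteration 6: 21 < 28 holds -> x = 21 + 3 = 24.
Iteration 7: 24 < 28 holds -> x = 24 + 3 = 27.
Iteration 8: 27 < 28 holds -> x = 27 + 3 = 30.
Iteration 9: 30 < 28 fails; recursion stops.
x values: 6, 9, 12, 15, 18, 21, 24, 27, 30; the maximum is 30.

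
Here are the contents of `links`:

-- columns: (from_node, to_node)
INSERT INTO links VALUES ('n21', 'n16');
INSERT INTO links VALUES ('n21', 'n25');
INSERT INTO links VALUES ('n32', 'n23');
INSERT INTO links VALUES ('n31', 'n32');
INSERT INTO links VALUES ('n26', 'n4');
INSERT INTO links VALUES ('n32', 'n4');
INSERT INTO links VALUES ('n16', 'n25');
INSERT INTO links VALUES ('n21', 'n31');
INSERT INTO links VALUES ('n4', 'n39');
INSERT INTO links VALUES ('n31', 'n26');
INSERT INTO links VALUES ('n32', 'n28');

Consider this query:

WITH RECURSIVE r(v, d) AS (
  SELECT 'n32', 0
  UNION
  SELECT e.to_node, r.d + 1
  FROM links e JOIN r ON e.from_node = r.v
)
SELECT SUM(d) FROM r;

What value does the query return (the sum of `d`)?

5

Base: (n32, d=0).
Iteration 1: edges from {n32} -> (n23, d=1), (n28, d=1), (n4, d=1).
Iteration 2: edges from {n23,n28,n4} -> (n39, d=2).
Iteration 3: no outgoing edges from {n39}; recursion stops.
SUM(d) = 0 + 1 + 1 + 1 + 2 = 5.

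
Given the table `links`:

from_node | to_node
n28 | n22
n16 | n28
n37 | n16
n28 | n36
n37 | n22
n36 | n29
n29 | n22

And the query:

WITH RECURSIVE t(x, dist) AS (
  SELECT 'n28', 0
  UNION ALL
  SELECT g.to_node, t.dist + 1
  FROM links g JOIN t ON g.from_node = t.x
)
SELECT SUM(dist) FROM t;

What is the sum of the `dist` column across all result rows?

Base: (n28, dist=0).
Iteration 1: edges from {n28} -> (n22, dist=1), (n36, dist=1).
Iteration 2: edges from {n22,n36} -> (n29, dist=2).
Iteration 3: edges from {n29} -> (n22, dist=3).
Iteration 4: no outgoing edges from {n22}; recursion stops.
SUM(dist) = 0 + 1 + 1 + 2 + 3 = 7.

7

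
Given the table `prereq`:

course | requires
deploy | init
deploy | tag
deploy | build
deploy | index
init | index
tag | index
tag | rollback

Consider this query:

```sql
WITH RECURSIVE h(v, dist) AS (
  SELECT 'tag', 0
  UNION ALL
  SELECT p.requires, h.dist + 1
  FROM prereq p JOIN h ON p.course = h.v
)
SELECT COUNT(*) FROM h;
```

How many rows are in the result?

3

Base: (tag, dist=0).
Iteration 1: edges from {tag} -> (index, dist=1), (rollback, dist=1).
Iteration 2: no outgoing edges from {index,rollback}; recursion stops.
Total rows emitted: 3.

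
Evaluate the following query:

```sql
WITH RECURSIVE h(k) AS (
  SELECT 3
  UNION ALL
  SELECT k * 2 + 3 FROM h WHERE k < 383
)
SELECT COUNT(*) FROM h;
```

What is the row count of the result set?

8

Base: k=3.
Iteration 1: 3 < 383 holds -> k = 3 * 2 + 3 = 9.
Iteration 2: 9 < 383 holds -> k = 9 * 2 + 3 = 21.
Iteration 3: 21 < 383 holds -> k = 21 * 2 + 3 = 45.
Iteration 4: 45 < 383 holds -> k = 45 * 2 + 3 = 93.
Iteration 5: 93 < 383 holds -> k = 93 * 2 + 3 = 189.
Iteration 6: 189 < 383 holds -> k = 189 * 2 + 3 = 381.
Iteration 7: 381 < 383 holds -> k = 381 * 2 + 3 = 765.
Iteration 8: 765 < 383 fails; recursion stops.
Total rows emitted: 8.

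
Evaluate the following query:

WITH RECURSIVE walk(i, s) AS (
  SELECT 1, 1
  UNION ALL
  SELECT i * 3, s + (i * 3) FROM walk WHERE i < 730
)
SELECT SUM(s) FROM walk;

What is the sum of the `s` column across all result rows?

4916

Base: i=1, s=1.
Iteration 1: 1 < 730 holds -> i = 1 * 3 = 3, s = 1 + 3 = 4.
Iteration 2: 3 < 730 holds -> i = 3 * 3 = 9, s = 4 + 9 = 13.
Iteration 3: 9 < 730 holds -> i = 9 * 3 = 27, s = 13 + 27 = 40.
Iteration 4: 27 < 730 holds -> i = 27 * 3 = 81, s = 40 + 81 = 121.
Iteration 5: 81 < 730 holds -> i = 81 * 3 = 243, s = 121 + 243 = 364.
Iteration 6: 243 < 730 holds -> i = 243 * 3 = 729, s = 364 + 729 = 1093.
Iteration 7: 729 < 730 holds -> i = 729 * 3 = 2187, s = 1093 + 2187 = 3280.
Iteration 8: 2187 < 730 fails; recursion stops.
SUM(s) = 1 + 4 + 13 + 40 + 121 + 364 + 1093 + 3280 = 4916.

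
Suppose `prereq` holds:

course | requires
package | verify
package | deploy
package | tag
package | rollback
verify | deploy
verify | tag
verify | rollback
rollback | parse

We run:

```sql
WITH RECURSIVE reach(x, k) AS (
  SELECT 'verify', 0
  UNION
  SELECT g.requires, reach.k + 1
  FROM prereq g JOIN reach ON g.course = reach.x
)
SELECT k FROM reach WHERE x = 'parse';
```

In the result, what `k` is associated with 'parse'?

2

Base: (verify, k=0).
Iteration 1: edges from {verify} -> (deploy, k=1), (rollback, k=1), (tag, k=1).
Iteration 2: edges from {deploy,rollback,tag} -> (parse, k=2).
Iteration 3: no outgoing edges from {parse}; recursion stops.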